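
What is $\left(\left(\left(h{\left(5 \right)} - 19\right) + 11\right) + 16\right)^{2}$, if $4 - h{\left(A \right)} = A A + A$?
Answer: $324$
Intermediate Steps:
$h{\left(A \right)} = 4 - A - A^{2}$ ($h{\left(A \right)} = 4 - \left(A A + A\right) = 4 - \left(A^{2} + A\right) = 4 - \left(A + A^{2}\right) = 4 - A - A^{2}$)
$\left(\left(\left(h{\left(5 \right)} - 19\right) + 11\right) + 16\right)^{2} = \left(\left(\left(\left(4 - 5 - 5^{2}\right) - 19\right) + 11\right) + 16\right)^{2} = \left(\left(\left(\left(4 - 5 - 25\right) - 19\right) + 11\right) + 16\right)^{2} = \left(\left(\left(-26 - 19\right) + 11\right) + 16\right)^{2} = \left(\left(-45 + 11\right) + 16\right)^{2} = \left(-34 + 16\right)^{2} = \left(-18\right)^{2} = 324$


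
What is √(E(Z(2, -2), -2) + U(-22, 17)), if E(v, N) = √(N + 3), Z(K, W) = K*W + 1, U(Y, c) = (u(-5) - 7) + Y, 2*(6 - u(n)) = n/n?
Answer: 3*I*√10/2 ≈ 4.7434*I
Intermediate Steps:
u(n) = 11/2 (u(n) = 6 - n/(2*n) = 6 - ½*1 = 6 - ½ = 11/2)
U(Y, c) = -3/2 + Y (U(Y, c) = (11/2 - 7) + Y = -3/2 + Y)
Z(K, W) = 1 + K*W
E(v, N) = √(3 + N)
√(E(Z(2, -2), -2) + U(-22, 17)) = √(√(3 - 2) + (-3/2 - 22)) = √(√1 - 47/2) = √(1 - 47/2) = √(-45/2) = 3*I*√10/2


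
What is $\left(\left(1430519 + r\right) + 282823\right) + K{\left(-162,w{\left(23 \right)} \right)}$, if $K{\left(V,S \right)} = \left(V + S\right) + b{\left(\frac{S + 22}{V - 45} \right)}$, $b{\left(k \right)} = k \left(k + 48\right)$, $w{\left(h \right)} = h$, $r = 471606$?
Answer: $\frac{1155758466}{529} \approx 2.1848 \cdot 10^{6}$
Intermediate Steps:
$b{\left(k \right)} = k \left(48 + k\right)$
$K{\left(V,S \right)} = S + V + \frac{\left(22 + S\right) \left(48 + \frac{22 + S}{-45 + V}\right)}{-45 + V}$ ($K{\left(V,S \right)} = \left(V + S\right) + \frac{S + 22}{V - 45} \left(48 + \frac{S + 22}{V - 45}\right) = \left(S + V\right) + \frac{22 + S}{-45 + V} \left(48 + \frac{22 + S}{-45 + V}\right) = \left(S + V\right) + \frac{\left(22 + S\right) \left(48 + \frac{22 + S}{-45 + V}\right)}{-45 + V} = S + V + \frac{\left(22 + S\right) \left(48 + \frac{22 + S}{-45 + V}\right)}{-45 + V}$)
$\left(\left(1430519 + r\right) + 282823\right) + K{\left(-162,w{\left(23 \right)} \right)} = \left(\left(1430519 + 471606\right) + 282823\right) + \frac{\left(-45 - 162\right)^{2} \left(23 - 162\right) + \left(22 + 23\right) \left(-2138 + 23 + 48 \left(-162\right)\right)}{\left(-45 - 162\right)^{2}} = \left(1902125 + 282823\right) + \frac{\left(-207\right)^{2} \left(-139\right) + 45 \left(-2138 + 23 - 7776\right)}{42849} = 2184948 + \frac{42849 \left(-139\right) + 45 \left(-9891\right)}{42849} = 2184948 + \frac{-5956011 - 445095}{42849} = 2184948 + \frac{1}{42849} \left(-6401106\right) = 2184948 - \frac{79026}{529} = \frac{1155758466}{529}$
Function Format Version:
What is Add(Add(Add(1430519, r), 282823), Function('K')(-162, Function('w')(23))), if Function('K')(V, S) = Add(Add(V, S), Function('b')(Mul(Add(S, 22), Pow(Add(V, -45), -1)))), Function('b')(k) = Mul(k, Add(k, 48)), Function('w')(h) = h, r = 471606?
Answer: Rational(1155758466, 529) ≈ 2.1848e+6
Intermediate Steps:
Function('b')(k) = Mul(k, Add(48, k))
Function('K')(V, S) = Add(S, V, Mul(Pow(Add(-45, V), -1), Add(22, S), Add(48, Mul(Pow(Add(-45, V), -1), Add(22, S))))) (Function('K')(V, S) = Add(Add(V, S), Mul(Mul(Add(S, 22), Pow(Add(V, -45), -1)), Add(48, Mul(Add(S, 22), Pow(Add(V, -45), -1))))) = Add(Add(S, V), Mul(Mul(Add(22, S), Pow(Add(-45, V), -1)), Add(48, Mul(Add(22, S), Pow(Add(-45, V), -1))))) = Add(Add(S, V), Mul(Mul(Pow(Add(-45, V), -1), Add(22, S)), Add(48, Mul(Pow(Add(-45, V), -1), Add(22, S))))) = Add(Add(S, V), Mul(Pow(Add(-45, V), -1), Add(22, S), Add(48, Mul(Pow(Add(-45, V), -1), Add(22, S))))) = Add(S, V, Mul(Pow(Add(-45, V), -1), Add(22, S), Add(48, Mul(Pow(Add(-45, V), -1), Add(22, S))))))
Add(Add(Add(1430519, r), 282823), Function('K')(-162, Function('w')(23))) = Add(Add(Add(1430519, 471606), 282823), Mul(Pow(Add(-45, -162), -2), Add(Mul(Pow(Add(-45, -162), 2), Add(23, -162)), Mul(Add(22, 23), Add(-2138, 23, Mul(48, -162)))))) = Add(Add(1902125, 282823), Mul(Pow(-207, -2), Add(Mul(Pow(-207, 2), -139), Mul(45, Add(-2138, 23, -7776))))) = Add(2184948, Mul(Rational(1, 42849), Add(Mul(42849, -139), Mul(45, -9891)))) = Add(2184948, Mul(Rational(1, 42849), Add(-5956011, -445095))) = Add(2184948, Mul(Rational(1, 42849), -6401106)) = Add(2184948, Rational(-79026, 529)) = Rational(1155758466, 529)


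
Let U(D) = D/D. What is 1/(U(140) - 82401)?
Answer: -1/82400 ≈ -1.2136e-5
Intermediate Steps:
U(D) = 1
1/(U(140) - 82401) = 1/(1 - 82401) = 1/(-82400) = -1/82400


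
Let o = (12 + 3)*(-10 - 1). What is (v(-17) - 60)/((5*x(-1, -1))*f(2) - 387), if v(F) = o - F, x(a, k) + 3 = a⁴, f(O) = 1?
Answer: 208/397 ≈ 0.52393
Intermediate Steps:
x(a, k) = -3 + a⁴
o = -165 (o = 15*(-11) = -165)
v(F) = -165 - F
(v(-17) - 60)/((5*x(-1, -1))*f(2) - 387) = ((-165 - 1*(-17)) - 60)/((5*(-3 + (-1)⁴))*1 - 387) = ((-165 + 17) - 60)/((5*(-3 + 1))*1 - 387) = (-148 - 60)/((5*(-2))*1 - 387) = -208/(-10*1 - 387) = -208/(-10 - 387) = -208/(-397) = -208*(-1/397) = 208/397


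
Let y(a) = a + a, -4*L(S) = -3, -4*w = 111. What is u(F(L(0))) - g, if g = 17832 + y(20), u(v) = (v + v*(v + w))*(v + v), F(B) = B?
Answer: -71605/4 ≈ -17901.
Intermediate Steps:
w = -111/4 (w = -¼*111 = -111/4 ≈ -27.750)
L(S) = ¾ (L(S) = -¼*(-3) = ¾)
y(a) = 2*a
u(v) = 2*v*(v + v*(-111/4 + v)) (u(v) = (v + v*(v - 111/4))*(v + v) = (v + v*(-111/4 + v))*(2*v) = 2*v*(v + v*(-111/4 + v)))
g = 17872 (g = 17832 + 2*20 = 17832 + 40 = 17872)
u(F(L(0))) - g = (¾)²*(-107 + 4*(¾))/2 - 1*17872 = (½)*(9/16)*(-107 + 3) - 17872 = (½)*(9/16)*(-104) - 17872 = -117/4 - 17872 = -71605/4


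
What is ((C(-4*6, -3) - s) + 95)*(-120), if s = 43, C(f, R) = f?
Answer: -3360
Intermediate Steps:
((C(-4*6, -3) - s) + 95)*(-120) = ((-4*6 - 1*43) + 95)*(-120) = ((-24 - 43) + 95)*(-120) = (-67 + 95)*(-120) = 28*(-120) = -3360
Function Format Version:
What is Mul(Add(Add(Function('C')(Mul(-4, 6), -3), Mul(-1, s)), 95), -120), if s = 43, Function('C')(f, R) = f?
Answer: -3360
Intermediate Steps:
Mul(Add(Add(Function('C')(Mul(-4, 6), -3), Mul(-1, s)), 95), -120) = Mul(Add(Add(Mul(-4, 6), Mul(-1, 43)), 95), -120) = Mul(Add(Add(-24, -43), 95), -120) = Mul(Add(-67, 95), -120) = Mul(28, -120) = -3360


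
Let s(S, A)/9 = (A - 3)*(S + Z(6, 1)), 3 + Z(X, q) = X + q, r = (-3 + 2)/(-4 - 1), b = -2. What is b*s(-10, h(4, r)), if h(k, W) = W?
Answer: -1512/5 ≈ -302.40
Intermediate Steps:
r = 1/5 (r = -1/(-5) = -1*(-1/5) = 1/5 ≈ 0.20000)
Z(X, q) = -3 + X + q (Z(X, q) = -3 + (X + q) = -3 + X + q)
s(S, A) = 9*(-3 + A)*(4 + S) (s(S, A) = 9*((A - 3)*(S + (-3 + 6 + 1))) = 9*((-3 + A)*(S + 4)) = 9*((-3 + A)*(4 + S)) = 9*(-3 + A)*(4 + S))
b*s(-10, h(4, r)) = -2*(-108 - 27*(-10) + 36*(1/5) + 9*(1/5)*(-10)) = -2*(-108 + 270 + 36/5 - 18) = -2*756/5 = -1512/5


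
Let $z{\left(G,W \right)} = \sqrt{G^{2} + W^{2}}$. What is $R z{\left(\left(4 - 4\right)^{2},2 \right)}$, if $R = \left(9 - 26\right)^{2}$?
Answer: $578$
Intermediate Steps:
$R = 289$ ($R = \left(-17\right)^{2} = 289$)
$R z{\left(\left(4 - 4\right)^{2},2 \right)} = 289 \sqrt{\left(\left(4 - 4\right)^{2}\right)^{2} + 2^{2}} = 289 \sqrt{\left(0^{2}\right)^{2} + 4} = 289 \sqrt{0^{2} + 4} = 289 \sqrt{0 + 4} = 289 \sqrt{4} = 289 \cdot 2 = 578$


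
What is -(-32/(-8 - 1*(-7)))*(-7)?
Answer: 224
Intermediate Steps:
-(-32/(-8 - 1*(-7)))*(-7) = -(-32/(-8 + 7))*(-7) = -(-32/(-1))*(-7) = -(-32*(-1))*(-7) = -(-16*(-2))*(-7) = -32*(-7) = -1*(-224) = 224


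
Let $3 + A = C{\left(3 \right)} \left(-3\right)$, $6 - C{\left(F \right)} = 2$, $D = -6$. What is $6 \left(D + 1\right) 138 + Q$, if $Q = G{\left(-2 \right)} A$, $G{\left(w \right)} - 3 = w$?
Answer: $-4155$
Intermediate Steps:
$G{\left(w \right)} = 3 + w$
$C{\left(F \right)} = 4$ ($C{\left(F \right)} = 6 - 2 = 4$)
$A = -15$ ($A = -3 + 4 \left(-3\right) = -3 - 12 = -15$)
$Q = -15$ ($Q = \left(3 - 2\right) \left(-15\right) = 1 \left(-15\right) = -15$)
$6 \left(D + 1\right) 138 + Q = 6 \left(-6 + 1\right) 138 - 15 = 6 \left(-5\right) 138 - 15 = \left(-30\right) 138 - 15 = -4140 - 15 = -4155$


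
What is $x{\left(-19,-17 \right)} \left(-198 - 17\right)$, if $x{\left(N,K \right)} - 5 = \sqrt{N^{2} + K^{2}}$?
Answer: $-1075 - 1075 \sqrt{26} \approx -6556.4$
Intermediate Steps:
$x{\left(N,K \right)} = 5 + \sqrt{K^{2} + N^{2}}$ ($x{\left(N,K \right)} = 5 + \sqrt{N^{2} + K^{2}} = 5 + \sqrt{K^{2} + N^{2}}$)
$x{\left(-19,-17 \right)} \left(-198 - 17\right) = \left(5 + \sqrt{\left(-17\right)^{2} + \left(-19\right)^{2}}\right) \left(-198 - 17\right) = \left(5 + \sqrt{289 + 361}\right) \left(-198 - 17\right) = \left(5 + \sqrt{650}\right) \left(-215\right) = \left(5 + 5 \sqrt{26}\right) \left(-215\right) = -1075 - 1075 \sqrt{26}$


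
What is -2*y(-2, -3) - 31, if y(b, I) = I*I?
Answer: -49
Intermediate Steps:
y(b, I) = I²
-2*y(-2, -3) - 31 = -2*(-3)² - 31 = -2*9 - 31 = -18 - 31 = -49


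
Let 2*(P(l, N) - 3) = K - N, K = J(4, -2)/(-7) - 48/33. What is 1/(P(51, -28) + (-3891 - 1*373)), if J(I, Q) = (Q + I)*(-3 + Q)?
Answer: -77/327020 ≈ -0.00023546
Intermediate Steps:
J(I, Q) = (-3 + Q)*(I + Q) (J(I, Q) = (I + Q)*(-3 + Q) = (-3 + Q)*(I + Q))
K = -2/77 (K = ((-2)² - 3*4 - 3*(-2) + 4*(-2))/(-7) - 48/33 = (4 - 12 + 6 - 8)*(-⅐) - 48*1/33 = -10*(-⅐) - 16/11 = 10/7 - 16/11 = -2/77 ≈ -0.025974)
P(l, N) = 230/77 - N/2 (P(l, N) = 3 + (-2/77 - N)/2 = 3 + (-1/77 - N/2) = 230/77 - N/2)
1/(P(51, -28) + (-3891 - 1*373)) = 1/((230/77 - ½*(-28)) + (-3891 - 1*373)) = 1/((230/77 + 14) + (-3891 - 373)) = 1/(1308/77 - 4264) = 1/(-327020/77) = -77/327020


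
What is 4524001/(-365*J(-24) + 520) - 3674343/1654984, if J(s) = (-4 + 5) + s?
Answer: 7454392503139/14754182360 ≈ 505.24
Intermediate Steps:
J(s) = 1 + s
4524001/(-365*J(-24) + 520) - 3674343/1654984 = 4524001/(-365*(1 - 24) + 520) - 3674343/1654984 = 4524001/(-365*(-23) + 520) - 3674343*1/1654984 = 4524001/(8395 + 520) - 3674343/1654984 = 4524001/8915 - 3674343/1654984 = 7454392503139/14754182360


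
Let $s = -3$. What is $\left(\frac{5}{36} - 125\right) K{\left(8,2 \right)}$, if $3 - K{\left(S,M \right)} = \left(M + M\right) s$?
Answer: $- \frac{22475}{12} \approx -1872.9$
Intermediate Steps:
$K{\left(S,M \right)} = 3 + 6 M$ ($K{\left(S,M \right)} = 3 - \left(M + M\right) \left(-3\right) = 3 - 2 M \left(-3\right) = 3 - - 6 M = 3 + 6 M$)
$\left(\frac{5}{36} - 125\right) K{\left(8,2 \right)} = \left(\frac{5}{36} - 125\right) \left(3 + 6 \cdot 2\right) = \left(5 \cdot \frac{1}{36} - 125\right) \left(3 + 12\right) = \left(\frac{5}{36} - 125\right) 15 = \left(- \frac{4495}{36}\right) 15 = - \frac{22475}{12}$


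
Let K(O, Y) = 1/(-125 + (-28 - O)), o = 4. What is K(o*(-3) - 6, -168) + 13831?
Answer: 1867184/135 ≈ 13831.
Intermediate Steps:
K(O, Y) = 1/(-153 - O)
K(o*(-3) - 6, -168) + 13831 = -1/(153 + (4*(-3) - 6)) + 13831 = -1/(153 + (-12 - 6)) + 13831 = -1/(153 - 18) + 13831 = -1/135 + 13831 = 1867184/135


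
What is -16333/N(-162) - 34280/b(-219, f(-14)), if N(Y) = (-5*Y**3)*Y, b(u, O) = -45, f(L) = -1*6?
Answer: 2623362853453/3443737680 ≈ 761.78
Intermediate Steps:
f(L) = -6
N(Y) = -5*Y**4
-16333/N(-162) - 34280/b(-219, f(-14)) = -16333/((-5*(-162)**4)) - 34280/(-45) = -16333/((-5*688747536)) - 34280*(-1/45) = -16333/(-3443737680) + 6856/9 = -16333*(-1/3443737680) + 6856/9 = 16333/3443737680 + 6856/9 = 2623362853453/3443737680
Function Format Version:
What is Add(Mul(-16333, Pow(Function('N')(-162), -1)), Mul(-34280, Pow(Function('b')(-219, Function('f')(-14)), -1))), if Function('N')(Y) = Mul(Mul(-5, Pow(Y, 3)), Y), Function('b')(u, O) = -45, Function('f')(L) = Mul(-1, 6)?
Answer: Rational(2623362853453, 3443737680) ≈ 761.78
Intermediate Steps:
Function('f')(L) = -6
Function('N')(Y) = Mul(-5, Pow(Y, 4))
Add(Mul(-16333, Pow(Function('N')(-162), -1)), Mul(-34280, Pow(Function('b')(-219, Function('f')(-14)), -1))) = Add(Mul(-16333, Pow(Mul(-5, Pow(-162, 4)), -1)), Mul(-34280, Pow(-45, -1))) = Add(Mul(-16333, Pow(Mul(-5, 688747536), -1)), Mul(-34280, Rational(-1, 45))) = Add(Mul(-16333, Pow(-3443737680, -1)), Rational(6856, 9)) = Add(Mul(-16333, Rational(-1, 3443737680)), Rational(6856, 9)) = Add(Rational(16333, 3443737680), Rational(6856, 9)) = Rational(2623362853453, 3443737680)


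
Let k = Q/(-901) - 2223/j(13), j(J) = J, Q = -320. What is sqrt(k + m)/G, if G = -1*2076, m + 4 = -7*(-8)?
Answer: -I*sqrt(96315999)/1870476 ≈ -0.0052468*I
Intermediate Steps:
m = 52 (m = -4 - 7*(-8) = -4 + 56 = 52)
G = -2076
k = -153751/901 (k = -320/(-901) - 2223/13 = -320*(-1/901) - 2223*1/13 = 320/901 - 171 = -153751/901 ≈ -170.64)
sqrt(k + m)/G = sqrt(-153751/901 + 52)/(-2076) = sqrt(-106899/901)*(-1/2076) = (I*sqrt(96315999)/901)*(-1/2076) = -I*sqrt(96315999)/1870476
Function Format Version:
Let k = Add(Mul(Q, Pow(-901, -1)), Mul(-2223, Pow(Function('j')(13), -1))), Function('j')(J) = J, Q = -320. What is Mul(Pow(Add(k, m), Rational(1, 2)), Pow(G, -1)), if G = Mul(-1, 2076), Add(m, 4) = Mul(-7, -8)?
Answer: Mul(Rational(-1, 1870476), I, Pow(96315999, Rational(1, 2))) ≈ Mul(-0.0052468, I)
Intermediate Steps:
m = 52 (m = Add(-4, Mul(-7, -8)) = Add(-4, 56) = 52)
G = -2076
k = Rational(-153751, 901) (k = Add(Mul(-320, Pow(-901, -1)), Mul(-2223, Pow(13, -1))) = Add(Mul(-320, Rational(-1, 901)), Mul(-2223, Rational(1, 13))) = Add(Rational(320, 901), -171) = Rational(-153751, 901) ≈ -170.64)
Mul(Pow(Add(k, m), Rational(1, 2)), Pow(G, -1)) = Mul(Pow(Add(Rational(-153751, 901), 52), Rational(1, 2)), Pow(-2076, -1)) = Mul(Pow(Rational(-106899, 901), Rational(1, 2)), Rational(-1, 2076)) = Mul(Mul(Rational(1, 901), I, Pow(96315999, Rational(1, 2))), Rational(-1, 2076)) = Mul(Rational(-1, 1870476), I, Pow(96315999, Rational(1, 2)))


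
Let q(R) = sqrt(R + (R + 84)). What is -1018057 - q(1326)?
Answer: -1018057 - 12*sqrt(19) ≈ -1.0181e+6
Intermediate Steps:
q(R) = sqrt(84 + 2*R) (q(R) = sqrt(R + (84 + R)) = sqrt(84 + 2*R))
-1018057 - q(1326) = -1018057 - sqrt(84 + 2*1326) = -1018057 - sqrt(84 + 2652) = -1018057 - sqrt(2736) = -1018057 - 12*sqrt(19)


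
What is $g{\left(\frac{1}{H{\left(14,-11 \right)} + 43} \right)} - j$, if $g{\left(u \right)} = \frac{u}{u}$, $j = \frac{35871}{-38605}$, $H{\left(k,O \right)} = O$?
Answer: $\frac{74476}{38605} \approx 1.9292$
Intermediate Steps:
$j = - \frac{35871}{38605}$ ($j = 35871 \left(- \frac{1}{38605}\right) = - \frac{35871}{38605} \approx -0.92918$)
$g{\left(u \right)} = 1$
$g{\left(\frac{1}{H{\left(14,-11 \right)} + 43} \right)} - j = 1 - - \frac{35871}{38605} = 1 + \frac{35871}{38605} = \frac{74476}{38605}$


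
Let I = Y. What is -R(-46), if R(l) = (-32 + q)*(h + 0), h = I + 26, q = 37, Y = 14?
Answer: -200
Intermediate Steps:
I = 14
h = 40 (h = 14 + 26 = 40)
R(l) = 200 (R(l) = (-32 + 37)*(40 + 0) = 5*40 = 200)
-R(-46) = -1*200 = -200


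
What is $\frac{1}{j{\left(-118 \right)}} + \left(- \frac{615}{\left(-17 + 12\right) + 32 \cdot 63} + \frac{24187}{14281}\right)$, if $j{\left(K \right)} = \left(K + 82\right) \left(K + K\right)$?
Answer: $\frac{338655847123}{243997397136} \approx 1.3879$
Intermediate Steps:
$j{\left(K \right)} = 2 K \left(82 + K\right)$ ($j{\left(K \right)} = \left(82 + K\right) 2 K = 2 K \left(82 + K\right)$)
$\frac{1}{j{\left(-118 \right)}} + \left(- \frac{615}{\left(-17 + 12\right) + 32 \cdot 63} + \frac{24187}{14281}\right) = \frac{1}{2 \left(-118\right) \left(82 - 118\right)} + \left(- \frac{615}{\left(-17 + 12\right) + 32 \cdot 63} + \frac{24187}{14281}\right) = \frac{1}{2 \left(-118\right) \left(-36\right)} + \left(- \frac{615}{-5 + 2016} + 24187 \cdot \frac{1}{14281}\right) = \frac{1}{8496} + \left(- \frac{615}{2011} + \frac{24187}{14281}\right) = \frac{1}{8496} + \frac{39857242}{28719091} = \frac{338655847123}{243997397136}$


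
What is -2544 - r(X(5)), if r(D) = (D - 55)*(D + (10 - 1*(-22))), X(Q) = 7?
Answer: -672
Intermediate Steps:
r(D) = (-55 + D)*(32 + D) (r(D) = (-55 + D)*(D + (10 + 22)) = (-55 + D)*(D + 32) = (-55 + D)*(32 + D))
-2544 - r(X(5)) = -2544 - (-1760 + 7**2 - 23*7) = -2544 - (-1760 + 49 - 161) = -2544 - 1*(-1872) = -2544 + 1872 = -672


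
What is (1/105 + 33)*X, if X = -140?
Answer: -13864/3 ≈ -4621.3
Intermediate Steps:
(1/105 + 33)*X = (1/105 + 33)*(-140) = (3466/105)*(-140) = -13864/3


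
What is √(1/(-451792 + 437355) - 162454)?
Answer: I*√33859794836363/14437 ≈ 403.06*I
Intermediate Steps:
√(1/(-451792 + 437355) - 162454) = √(1/(-14437) - 162454) = √(-1/14437 - 162454) = √(-2345348399/14437) = I*√33859794836363/14437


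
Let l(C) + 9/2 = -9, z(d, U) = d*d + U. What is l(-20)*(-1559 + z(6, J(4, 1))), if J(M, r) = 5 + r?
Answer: 40959/2 ≈ 20480.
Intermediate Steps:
z(d, U) = U + d**2 (z(d, U) = d**2 + U = U + d**2)
l(C) = -27/2 (l(C) = -9/2 - 9 = -27/2)
l(-20)*(-1559 + z(6, J(4, 1))) = -27*(-1559 + ((5 + 1) + 6**2))/2 = -27*(-1559 + (6 + 36))/2 = -27*(-1559 + 42)/2 = -27/2*(-1517) = 40959/2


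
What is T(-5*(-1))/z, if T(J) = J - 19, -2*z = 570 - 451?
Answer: 4/17 ≈ 0.23529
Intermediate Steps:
z = -119/2 (z = -(570 - 451)/2 = -½*119 = -119/2 ≈ -59.500)
T(J) = -19 + J
T(-5*(-1))/z = (-19 - 5*(-1))/(-119/2) = (-19 + 5)*(-2/119) = -14*(-2/119) = 4/17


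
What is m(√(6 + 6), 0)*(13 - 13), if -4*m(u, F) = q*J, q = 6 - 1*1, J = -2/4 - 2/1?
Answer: 0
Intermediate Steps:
J = -5/2 (J = -2*¼ - 2*1 = -½ - 2 = -5/2 ≈ -2.5000)
q = 5 (q = 6 - 1 = 5)
m(u, F) = 25/8 (m(u, F) = -5*(-5)/(4*2) = -¼*(-25/2) = 25/8)
m(√(6 + 6), 0)*(13 - 13) = 25*(13 - 13)/8 = (25/8)*0 = 0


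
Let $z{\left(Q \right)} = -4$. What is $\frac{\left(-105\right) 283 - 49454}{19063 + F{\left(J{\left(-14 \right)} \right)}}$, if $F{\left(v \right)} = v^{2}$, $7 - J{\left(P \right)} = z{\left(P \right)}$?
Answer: $- \frac{79169}{19184} \approx -4.1268$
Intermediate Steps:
$J{\left(P \right)} = 11$ ($J{\left(P \right)} = 7 - -4 = 7 + 4 = 11$)
$\frac{\left(-105\right) 283 - 49454}{19063 + F{\left(J{\left(-14 \right)} \right)}} = \frac{\left(-105\right) 283 - 49454}{19063 + 11^{2}} = \frac{-29715 - 49454}{19063 + 121} = - \frac{79169}{19184}$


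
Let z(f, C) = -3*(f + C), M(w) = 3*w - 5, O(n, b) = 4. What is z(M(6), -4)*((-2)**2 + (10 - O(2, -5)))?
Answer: -270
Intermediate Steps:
M(w) = -5 + 3*w
z(f, C) = -3*C - 3*f (z(f, C) = -3*(C + f) = -3*C - 3*f)
z(M(6), -4)*((-2)**2 + (10 - O(2, -5))) = (-3*(-4) - 3*(-5 + 3*6))*((-2)**2 + (10 - 1*4)) = (12 - 3*(-5 + 18))*(4 + (10 - 4)) = (12 - 3*13)*(4 + 6) = (12 - 39)*10 = -27*10 = -270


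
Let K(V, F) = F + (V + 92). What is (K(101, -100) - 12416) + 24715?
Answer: 12392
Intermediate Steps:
K(V, F) = 92 + F + V (K(V, F) = F + (92 + V) = 92 + F + V)
(K(101, -100) - 12416) + 24715 = ((92 - 100 + 101) - 12416) + 24715 = (93 - 12416) + 24715 = -12323 + 24715 = 12392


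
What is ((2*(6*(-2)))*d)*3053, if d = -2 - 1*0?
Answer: 146544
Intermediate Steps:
d = -2 (d = -2 + 0 = -2)
((2*(6*(-2)))*d)*3053 = ((2*(6*(-2)))*(-2))*3053 = ((2*(-12))*(-2))*3053 = -24*(-2)*3053 = 48*3053 = 146544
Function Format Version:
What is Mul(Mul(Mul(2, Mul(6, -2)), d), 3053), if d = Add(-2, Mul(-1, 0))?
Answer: 146544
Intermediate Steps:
d = -2 (d = Add(-2, 0) = -2)
Mul(Mul(Mul(2, Mul(6, -2)), d), 3053) = Mul(Mul(Mul(2, Mul(6, -2)), -2), 3053) = Mul(Mul(Mul(2, -12), -2), 3053) = Mul(Mul(-24, -2), 3053) = Mul(48, 3053) = 146544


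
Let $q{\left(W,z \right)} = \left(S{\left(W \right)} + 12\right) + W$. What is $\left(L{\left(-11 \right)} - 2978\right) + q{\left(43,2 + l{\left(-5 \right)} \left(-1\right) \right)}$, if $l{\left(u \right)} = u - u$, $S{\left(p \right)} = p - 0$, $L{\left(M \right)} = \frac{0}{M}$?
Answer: $-2880$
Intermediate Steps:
$L{\left(M \right)} = 0$
$S{\left(p \right)} = p$ ($S{\left(p \right)} = p + 0 = p$)
$l{\left(u \right)} = 0$
$q{\left(W,z \right)} = 12 + 2 W$ ($q{\left(W,z \right)} = \left(W + 12\right) + W = \left(12 + W\right) + W = 12 + 2 W$)
$\left(L{\left(-11 \right)} - 2978\right) + q{\left(43,2 + l{\left(-5 \right)} \left(-1\right) \right)} = \left(0 - 2978\right) + \left(12 + 2 \cdot 43\right) = -2978 + \left(12 + 86\right) = -2978 + 98 = -2880$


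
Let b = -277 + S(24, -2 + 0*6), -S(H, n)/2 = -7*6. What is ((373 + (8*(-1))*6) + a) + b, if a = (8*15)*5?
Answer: 732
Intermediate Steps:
S(H, n) = 84 (S(H, n) = -(-14)*6 = -2*(-42) = 84)
b = -193 (b = -277 + 84 = -193)
a = 600 (a = 120*5 = 600)
((373 + (8*(-1))*6) + a) + b = ((373 + (8*(-1))*6) + 600) - 193 = ((373 - 8*6) + 600) - 193 = ((373 - 48) + 600) - 193 = (325 + 600) - 193 = 925 - 193 = 732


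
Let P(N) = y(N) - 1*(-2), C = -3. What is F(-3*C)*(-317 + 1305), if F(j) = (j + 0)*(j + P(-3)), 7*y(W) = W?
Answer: 658008/7 ≈ 94001.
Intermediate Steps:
y(W) = W/7
P(N) = 2 + N/7 (P(N) = N/7 - 1*(-2) = N/7 + 2 = 2 + N/7)
F(j) = j*(11/7 + j) (F(j) = (j + 0)*(j + (2 + (⅐)*(-3))) = j*(j + (2 - 3/7)) = j*(j + 11/7) = j*(11/7 + j))
F(-3*C)*(-317 + 1305) = ((-3*(-3))*(11 + 7*(-3*(-3)))/7)*(-317 + 1305) = ((⅐)*9*(11 + 7*9))*988 = ((⅐)*9*(11 + 63))*988 = ((⅐)*9*74)*988 = (666/7)*988 = 658008/7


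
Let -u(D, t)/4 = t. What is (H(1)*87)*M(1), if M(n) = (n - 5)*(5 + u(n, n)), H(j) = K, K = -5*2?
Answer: 3480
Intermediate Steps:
K = -10
u(D, t) = -4*t
H(j) = -10
M(n) = (-5 + n)*(5 - 4*n) (M(n) = (n - 5)*(5 - 4*n) = (-5 + n)*(5 - 4*n))
(H(1)*87)*M(1) = (-10*87)*(-25 - 4*1² + 25*1) = -870*(-25 - 4*1 + 25) = -870*(-25 - 4 + 25) = -870*(-4) = 3480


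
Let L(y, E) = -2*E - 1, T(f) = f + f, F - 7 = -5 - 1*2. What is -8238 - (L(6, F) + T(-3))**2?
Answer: -8287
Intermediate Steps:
F = 0 (F = 7 + (-5 - 1*2) = 7 + (-5 - 2) = 7 - 7 = 0)
T(f) = 2*f
L(y, E) = -1 - 2*E
-8238 - (L(6, F) + T(-3))**2 = -8238 - ((-1 - 2*0) + 2*(-3))**2 = -8238 - ((-1 + 0) - 6)**2 = -8238 - (-1 - 6)**2 = -8238 - 1*(-7)**2 = -8238 - 1*49 = -8238 - 49 = -8287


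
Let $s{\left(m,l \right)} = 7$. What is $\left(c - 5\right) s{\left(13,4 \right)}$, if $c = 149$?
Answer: $1008$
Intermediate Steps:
$\left(c - 5\right) s{\left(13,4 \right)} = \left(149 - 5\right) 7 = 144 \cdot 7 = 1008$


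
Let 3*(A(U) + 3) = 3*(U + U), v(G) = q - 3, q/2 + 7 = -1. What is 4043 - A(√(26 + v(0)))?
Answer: 4046 - 2*√7 ≈ 4040.7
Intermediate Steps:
q = -16 (q = -14 + 2*(-1) = -14 - 2 = -16)
v(G) = -19 (v(G) = -16 - 3 = -19)
A(U) = -3 + 2*U (A(U) = -3 + (3*(U + U))/3 = -3 + (3*(2*U))/3 = -3 + (6*U)/3 = -3 + 2*U)
4043 - A(√(26 + v(0))) = 4043 - (-3 + 2*√(26 - 19)) = 4043 - (-3 + 2*√7) = 4043 + (3 - 2*√7) = 4046 - 2*√7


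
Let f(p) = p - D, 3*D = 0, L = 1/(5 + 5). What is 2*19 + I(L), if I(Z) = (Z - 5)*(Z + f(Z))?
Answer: 1851/50 ≈ 37.020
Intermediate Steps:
L = 1/10 ≈ 0.10000
D = 0 (D = (1/3)*0 = 0)
f(p) = p (f(p) = p - 1*0 = p + 0 = p)
I(Z) = 2*Z*(-5 + Z) (I(Z) = (Z - 5)*(Z + Z) = (-5 + Z)*(2*Z) = 2*Z*(-5 + Z))
2*19 + I(L) = 2*19 + 2*(1/10)*(-5 + 1/10) = 38 + 2*(1/10)*(-49/10) = 38 - 49/50 = 1851/50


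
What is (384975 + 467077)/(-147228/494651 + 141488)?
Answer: 105367093463/17496758365 ≈ 6.0221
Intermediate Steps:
(384975 + 467077)/(-147228/494651 + 141488) = 852052/(-147228*1/494651 + 141488) = 852052/(-147228/494651 + 141488) = 852052/(69987033460/494651) = 852052*(494651/69987033460) = 105367093463/17496758365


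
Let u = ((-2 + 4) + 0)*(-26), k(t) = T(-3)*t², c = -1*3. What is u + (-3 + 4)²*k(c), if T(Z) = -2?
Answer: -70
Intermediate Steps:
c = -3
k(t) = -2*t²
u = -52 (u = (2 + 0)*(-26) = 2*(-26) = -52)
u + (-3 + 4)²*k(c) = -52 + (-3 + 4)²*(-2*(-3)²) = -52 + 1²*(-2*9) = -52 + 1*(-18) = -52 - 18 = -70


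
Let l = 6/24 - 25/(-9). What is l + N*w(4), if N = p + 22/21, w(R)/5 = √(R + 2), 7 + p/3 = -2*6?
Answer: 109/36 - 5875*√6/21 ≈ -682.25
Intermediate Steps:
p = -57 (p = -21 + 3*(-2*6) = -21 + 3*(-12) = -21 - 36 = -57)
w(R) = 5*√(2 + R) (w(R) = 5*√(R + 2) = 5*√(2 + R))
N = -1175/21 (N = -57 + 22/21 = -1175/21 ≈ -55.952)
l = 109/36 (l = 6*(1/24) - 25*(-⅑) = ¼ + 25/9 = 109/36 ≈ 3.0278)
l + N*w(4) = 109/36 - 5875*√(2 + 4)/21 = 109/36 - 5875*√6/21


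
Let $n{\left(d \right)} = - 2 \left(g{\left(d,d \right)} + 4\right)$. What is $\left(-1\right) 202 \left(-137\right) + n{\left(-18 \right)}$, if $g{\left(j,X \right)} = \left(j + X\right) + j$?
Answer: $27774$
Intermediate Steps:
$g{\left(j,X \right)} = X + 2 j$ ($g{\left(j,X \right)} = \left(X + j\right) + j = X + 2 j$)
$n{\left(d \right)} = -8 - 6 d$ ($n{\left(d \right)} = - 2 \left(\left(d + 2 d\right) + 4\right) = - 2 \left(3 d + 4\right) = - 2 \left(4 + 3 d\right) = -8 - 6 d$)
$\left(-1\right) 202 \left(-137\right) + n{\left(-18 \right)} = \left(-1\right) 202 \left(-137\right) - -100 = \left(-202\right) \left(-137\right) + \left(-8 + 108\right) = 27674 + 100 = 27774$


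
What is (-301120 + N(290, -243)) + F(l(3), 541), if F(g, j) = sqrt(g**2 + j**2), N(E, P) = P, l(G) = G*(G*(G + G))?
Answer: -301363 + sqrt(295597) ≈ -3.0082e+5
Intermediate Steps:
l(G) = 2*G**3 (l(G) = G*(G*(2*G)) = G*(2*G**2) = 2*G**3)
(-301120 + N(290, -243)) + F(l(3), 541) = (-301120 - 243) + sqrt((2*3**3)**2 + 541**2) = -301363 + sqrt((2*27)**2 + 292681) = -301363 + sqrt(54**2 + 292681) = -301363 + sqrt(2916 + 292681) = -301363 + sqrt(295597)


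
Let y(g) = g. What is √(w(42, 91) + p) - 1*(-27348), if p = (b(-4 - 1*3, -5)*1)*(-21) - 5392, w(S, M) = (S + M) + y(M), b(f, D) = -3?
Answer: 27348 + I*√5105 ≈ 27348.0 + 71.449*I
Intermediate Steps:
w(S, M) = S + 2*M (w(S, M) = (S + M) + M = (M + S) + M = S + 2*M)
p = -5329 (p = -3*1*(-21) - 5392 = -3*(-21) - 5392 = 63 - 5392 = -5329)
√(w(42, 91) + p) - 1*(-27348) = √((42 + 2*91) - 5329) - 1*(-27348) = √((42 + 182) - 5329) + 27348 = √(224 - 5329) + 27348 = √(-5105) + 27348 = I*√5105 + 27348 = 27348 + I*√5105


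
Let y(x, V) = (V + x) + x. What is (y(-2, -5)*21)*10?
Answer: -1890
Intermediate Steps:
y(x, V) = V + 2*x
(y(-2, -5)*21)*10 = ((-5 + 2*(-2))*21)*10 = ((-5 - 4)*21)*10 = -9*21*10 = -189*10 = -1890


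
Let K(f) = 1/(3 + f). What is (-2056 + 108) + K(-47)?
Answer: -85713/44 ≈ -1948.0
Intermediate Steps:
(-2056 + 108) + K(-47) = (-2056 + 108) + 1/(3 - 47) = -1948 + 1/(-44) = -1948 - 1/44 = -85713/44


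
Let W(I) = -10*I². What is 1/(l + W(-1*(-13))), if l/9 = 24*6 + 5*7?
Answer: -1/79 ≈ -0.012658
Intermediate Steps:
l = 1611 (l = 9*(24*6 + 5*7) = 9*(144 + 35) = 9*179 = 1611)
1/(l + W(-1*(-13))) = 1/(1611 - 10*(-1*(-13))²) = 1/(1611 - 10*13²) = 1/(1611 - 10*169) = 1/(1611 - 1690) = 1/(-79) = -1/79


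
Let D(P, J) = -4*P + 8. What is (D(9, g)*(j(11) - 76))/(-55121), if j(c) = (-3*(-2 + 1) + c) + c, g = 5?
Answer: -1428/55121 ≈ -0.025907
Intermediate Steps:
j(c) = 3 + 2*c (j(c) = (-3*(-1) + c) + c = (3 + c) + c = 3 + 2*c)
D(P, J) = 8 - 4*P
(D(9, g)*(j(11) - 76))/(-55121) = ((8 - 4*9)*((3 + 2*11) - 76))/(-55121) = ((8 - 36)*((3 + 22) - 76))*(-1/55121) = -28*(25 - 76)*(-1/55121) = -28*(-51)*(-1/55121) = 1428*(-1/55121) = -1428/55121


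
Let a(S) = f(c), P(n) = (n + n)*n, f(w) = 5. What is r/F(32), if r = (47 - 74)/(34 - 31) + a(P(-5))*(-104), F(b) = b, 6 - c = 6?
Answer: -529/32 ≈ -16.531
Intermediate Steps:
c = 0 (c = 6 - 1*6 = 6 - 6 = 0)
P(n) = 2*n² (P(n) = (2*n)*n = 2*n²)
a(S) = 5
r = -529 (r = (47 - 74)/(34 - 31) + 5*(-104) = -27/3 - 520 = -27*⅓ - 520 = -9 - 520 = -529)
r/F(32) = -529/32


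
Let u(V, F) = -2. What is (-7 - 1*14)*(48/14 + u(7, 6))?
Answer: -30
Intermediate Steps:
(-7 - 1*14)*(48/14 + u(7, 6)) = (-7 - 1*14)*(48/14 - 2) = (-7 - 14)*(48*(1/14) - 2) = -21*(24/7 - 2) = -21*10/7 = -30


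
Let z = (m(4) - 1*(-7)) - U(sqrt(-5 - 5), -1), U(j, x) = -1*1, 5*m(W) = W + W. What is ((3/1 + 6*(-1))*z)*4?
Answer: -576/5 ≈ -115.20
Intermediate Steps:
m(W) = 2*W/5 (m(W) = (W + W)/5 = (2*W)/5 = 2*W/5)
U(j, x) = -1
z = 48/5 (z = ((2/5)*4 - 1*(-7)) - 1*(-1) = (8/5 + 7) + 1 = 43/5 + 1 = 48/5 ≈ 9.6000)
((3/1 + 6*(-1))*z)*4 = ((3/1 + 6*(-1))*(48/5))*4 = ((3*1 - 6)*(48/5))*4 = ((3 - 6)*(48/5))*4 = -3*48/5*4 = -144/5*4 = -576/5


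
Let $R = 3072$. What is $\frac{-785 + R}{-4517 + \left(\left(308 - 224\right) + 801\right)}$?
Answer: $- \frac{2287}{3632} \approx -0.62968$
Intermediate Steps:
$\frac{-785 + R}{-4517 + \left(\left(308 - 224\right) + 801\right)} = \frac{-785 + 3072}{-4517 + \left(\left(308 - 224\right) + 801\right)} = \frac{2287}{-4517 + \left(84 + 801\right)} = \frac{2287}{-4517 + 885} = \frac{2287}{-3632} = 2287 \left(- \frac{1}{3632}\right) = - \frac{2287}{3632}$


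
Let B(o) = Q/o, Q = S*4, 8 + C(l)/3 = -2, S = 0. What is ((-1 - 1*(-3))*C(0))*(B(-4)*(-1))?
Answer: 0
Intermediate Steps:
C(l) = -30 (C(l) = -24 + 3*(-2) = -24 - 6 = -30)
Q = 0 (Q = 0*4 = 0)
B(o) = 0 (B(o) = 0/o = 0)
((-1 - 1*(-3))*C(0))*(B(-4)*(-1)) = ((-1 - 1*(-3))*(-30))*(0*(-1)) = ((-1 + 3)*(-30))*0 = (2*(-30))*0 = -60*0 = 0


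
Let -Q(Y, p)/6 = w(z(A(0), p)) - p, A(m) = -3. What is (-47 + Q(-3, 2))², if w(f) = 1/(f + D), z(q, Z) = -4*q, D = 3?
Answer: 31329/25 ≈ 1253.2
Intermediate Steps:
w(f) = 1/(3 + f) (w(f) = 1/(f + 3) = 1/(3 + f))
Q(Y, p) = -⅖ + 6*p (Q(Y, p) = -6*(1/(3 - 4*(-3)) - p) = -6*(1/(3 + 12) - p) = -6*(1/15 - p) = -⅖ + 6*p)
(-47 + Q(-3, 2))² = (-47 + (-⅖ + 6*2))² = (-47 + (-⅖ + 12))² = (-47 + 58/5)² = (-177/5)² = 31329/25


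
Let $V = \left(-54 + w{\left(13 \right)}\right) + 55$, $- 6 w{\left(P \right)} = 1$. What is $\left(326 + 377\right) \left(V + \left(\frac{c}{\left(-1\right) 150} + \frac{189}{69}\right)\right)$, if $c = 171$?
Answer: $\frac{2949788}{1725} \approx 1710.0$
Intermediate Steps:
$w{\left(P \right)} = - \frac{1}{6}$ ($w{\left(P \right)} = \left(- \frac{1}{6}\right) 1 = - \frac{1}{6}$)
$V = \frac{5}{6}$ ($V = \left(-54 - \frac{1}{6}\right) + 55 = - \frac{325}{6} + 55 = \frac{5}{6} \approx 0.83333$)
$\left(326 + 377\right) \left(V + \left(\frac{c}{\left(-1\right) 150} + \frac{189}{69}\right)\right) = \left(326 + 377\right) \left(\frac{5}{6} + \left(\frac{171}{\left(-1\right) 150} + \frac{189}{69}\right)\right) = 703 \left(\frac{5}{6} + \left(\frac{171}{-150} + 189 \cdot \frac{1}{69}\right)\right) = 703 \left(\frac{5}{6} + \left(171 \left(- \frac{1}{150}\right) + \frac{63}{23}\right)\right) = 703 \left(\frac{5}{6} + \left(- \frac{57}{50} + \frac{63}{23}\right)\right) = 703 \left(\frac{5}{6} + \frac{1839}{1150}\right) = 703 \cdot \frac{4196}{1725} = \frac{2949788}{1725}$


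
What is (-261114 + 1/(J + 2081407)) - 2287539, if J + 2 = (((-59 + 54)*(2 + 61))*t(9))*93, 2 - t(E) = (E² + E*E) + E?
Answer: -17922790545779/7032260 ≈ -2.5487e+6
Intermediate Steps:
t(E) = 2 - E - 2*E² (t(E) = 2 - ((E² + E*E) + E) = 2 - ((E² + E²) + E) = 2 - (2*E² + E) = 2 - (E + 2*E²) = 2 + (-E - 2*E²) = 2 - E - 2*E²)
J = 4950853 (J = -2 + (((-59 + 54)*(2 + 61))*(2 - 1*9 - 2*9²))*93 = -2 + ((-5*63)*(2 - 9 - 2*81))*93 = -2 - 315*(2 - 9 - 162)*93 = -2 - 315*(-169)*93 = -2 + 53235*93 = -2 + 4950855 = 4950853)
(-261114 + 1/(J + 2081407)) - 2287539 = (-261114 + 1/(4950853 + 2081407)) - 2287539 = (-261114 + 1/7032260) - 2287539 = -1836221537639/7032260 - 2287539 = -17922790545779/7032260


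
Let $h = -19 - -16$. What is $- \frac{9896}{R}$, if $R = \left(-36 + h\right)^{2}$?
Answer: $- \frac{9896}{1521} \approx -6.5062$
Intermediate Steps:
$h = -3$ ($h = -19 + 16 = -3$)
$R = 1521$ ($R = \left(-36 - 3\right)^{2} = \left(-39\right)^{2} = 1521$)
$- \frac{9896}{R} = - \frac{9896}{1521}$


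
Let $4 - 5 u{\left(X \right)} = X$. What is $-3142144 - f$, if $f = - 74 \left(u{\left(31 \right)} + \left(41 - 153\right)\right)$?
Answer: $- \frac{15754158}{5} \approx -3.1508 \cdot 10^{6}$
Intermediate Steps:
$u{\left(X \right)} = \frac{4}{5} - \frac{X}{5}$
$f = \frac{43438}{5}$ ($f = - 74 \left(\left(\frac{4}{5} - \frac{31}{5}\right) + \left(41 - 153\right)\right) = - 74 \left(- \frac{27}{5} - 112\right) = \left(-74\right) \left(- \frac{587}{5}\right) = \frac{43438}{5} \approx 8687.6$)
$-3142144 - f = -3142144 - \frac{43438}{5} = - \frac{15754158}{5}$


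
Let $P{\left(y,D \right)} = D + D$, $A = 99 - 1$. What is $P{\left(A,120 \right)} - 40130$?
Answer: $-39890$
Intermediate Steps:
$A = 98$ ($A = 99 - 1 = 98$)
$P{\left(y,D \right)} = 2 D$
$P{\left(A,120 \right)} - 40130 = 2 \cdot 120 - 40130 = 240 - 40130 = -39890$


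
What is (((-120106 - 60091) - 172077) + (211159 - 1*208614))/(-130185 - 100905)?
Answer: 349729/231090 ≈ 1.5134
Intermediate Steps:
(((-120106 - 60091) - 172077) + (211159 - 1*208614))/(-130185 - 100905) = ((-180197 - 172077) + (211159 - 208614))/(-231090) = (-352274 + 2545)*(-1/231090) = -349729*(-1/231090) = 349729/231090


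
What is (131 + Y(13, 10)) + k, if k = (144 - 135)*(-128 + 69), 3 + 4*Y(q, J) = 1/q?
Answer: -10419/26 ≈ -400.73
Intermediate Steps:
Y(q, J) = -¾ + 1/(4*q)
k = -531 (k = 9*(-59) = -531)
(131 + Y(13, 10)) + k = (131 + (¼)*(1 - 3*13)/13) - 531 = (131 + (¼)*(1/13)*(1 - 39)) - 531 = (131 + (¼)*(1/13)*(-38)) - 531 = (131 - 19/26) - 531 = 3387/26 - 531 = -10419/26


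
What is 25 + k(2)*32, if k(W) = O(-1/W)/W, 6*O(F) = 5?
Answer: 115/3 ≈ 38.333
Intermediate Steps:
O(F) = ⅚ (O(F) = (⅙)*5 = ⅚)
k(W) = 5/(6*W)
25 + k(2)*32 = 25 + ((⅚)/2)*32 = 25 + ((⅚)*(½))*32 = 25 + (5/12)*32 = 25 + 40/3 = 115/3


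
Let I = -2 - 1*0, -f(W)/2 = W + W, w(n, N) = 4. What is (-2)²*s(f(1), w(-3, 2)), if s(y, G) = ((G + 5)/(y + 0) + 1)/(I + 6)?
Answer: -5/4 ≈ -1.2500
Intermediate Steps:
f(W) = -4*W (f(W) = -2*(W + W) = -4*W)
I = -2 (I = -2 + 0 = -2)
s(y, G) = ¼ + (5 + G)/(4*y) (s(y, G) = ((G + 5)/(y + 0) + 1)/(-2 + 6) = ((5 + G)/y + 1)/4 = ((5 + G)/y + 1)*(¼) = (1 + (5 + G)/y)*(¼) = ¼ + (5 + G)/(4*y))
(-2)²*s(f(1), w(-3, 2)) = (-2)²*((5 + 4 - 4*1)/(4*((-4*1)))) = 4*((¼)*(5 + 4 - 4)/(-4)) = 4*((¼)*(-¼)*5) = 4*(-5/16) = -5/4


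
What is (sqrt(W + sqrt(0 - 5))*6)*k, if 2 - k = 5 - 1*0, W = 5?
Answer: -18*sqrt(5 + I*sqrt(5)) ≈ -41.198 - 8.7926*I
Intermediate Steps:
k = -3 (k = 2 - (5 - 1*0) = 2 - (5 + 0) = 2 - 1*5 = 2 - 5 = -3)
(sqrt(W + sqrt(0 - 5))*6)*k = (sqrt(5 + sqrt(0 - 5))*6)*(-3) = (sqrt(5 + sqrt(-5))*6)*(-3) = (sqrt(5 + I*sqrt(5))*6)*(-3) = (6*sqrt(5 + I*sqrt(5)))*(-3) = -18*sqrt(5 + I*sqrt(5))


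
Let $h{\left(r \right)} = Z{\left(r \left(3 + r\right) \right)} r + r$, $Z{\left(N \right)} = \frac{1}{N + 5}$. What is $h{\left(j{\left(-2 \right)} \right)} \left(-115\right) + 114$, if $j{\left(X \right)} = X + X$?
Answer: $\frac{5626}{9} \approx 625.11$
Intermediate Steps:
$j{\left(X \right)} = 2 X$
$Z{\left(N \right)} = \frac{1}{5 + N}$
$h{\left(r \right)} = r + \frac{r}{5 + r \left(3 + r\right)}$ ($h{\left(r \right)} = \frac{r}{5 + r \left(3 + r\right)} + r = r + \frac{r}{5 + r \left(3 + r\right)}$)
$h{\left(j{\left(-2 \right)} \right)} \left(-115\right) + 114 = \frac{2 \left(-2\right) \left(6 + 2 \left(-2\right) \left(3 + 2 \left(-2\right)\right)\right)}{5 + 2 \left(-2\right) \left(3 + 2 \left(-2\right)\right)} \left(-115\right) + 114 = - \frac{4 \left(6 - 4 \left(3 - 4\right)\right)}{5 - 4 \left(3 - 4\right)} \left(-115\right) + 114 = - \frac{4 \left(6 - -4\right)}{5 - -4} \left(-115\right) + 114 = - \frac{4 \left(6 + 4\right)}{5 + 4} \left(-115\right) + 114 = \left(-4\right) \frac{1}{9} \cdot 10 \left(-115\right) + 114 = \left(- \frac{40}{9}\right) \left(-115\right) + 114 = \frac{4600}{9} + 114 = \frac{5626}{9}$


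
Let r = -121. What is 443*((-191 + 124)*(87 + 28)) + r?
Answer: -3413436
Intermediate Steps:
443*((-191 + 124)*(87 + 28)) + r = 443*((-191 + 124)*(87 + 28)) - 121 = 443*(-67*115) - 121 = 443*(-7705) - 121 = -3413315 - 121 = -3413436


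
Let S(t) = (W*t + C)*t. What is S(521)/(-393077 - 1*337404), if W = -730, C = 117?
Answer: 198090973/730481 ≈ 271.18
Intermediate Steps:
S(t) = t*(117 - 730*t) (S(t) = (-730*t + 117)*t = (117 - 730*t)*t = t*(117 - 730*t))
S(521)/(-393077 - 1*337404) = (521*(117 - 730*521))/(-393077 - 1*337404) = (521*(117 - 380330))/(-393077 - 337404) = (521*(-380213))/(-730481) = -198090973*(-1/730481) = 198090973/730481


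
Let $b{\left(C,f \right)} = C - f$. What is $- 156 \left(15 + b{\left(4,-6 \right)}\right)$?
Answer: $-3900$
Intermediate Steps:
$- 156 \left(15 + b{\left(4,-6 \right)}\right) = - 156 \left(15 + \left(4 - -6\right)\right) = - 156 \left(15 + \left(4 + 6\right)\right) = - 156 \left(15 + 10\right) = \left(-156\right) 25 = -3900$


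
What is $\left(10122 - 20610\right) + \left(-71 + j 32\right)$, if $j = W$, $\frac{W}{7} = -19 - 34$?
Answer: $-22431$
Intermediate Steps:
$W = -371$ ($W = 7 \left(-19 - 34\right) = 7 \left(-53\right) = -371$)
$j = -371$
$\left(10122 - 20610\right) + \left(-71 + j 32\right) = \left(10122 - 20610\right) - 11943 = -10488 - 11943 = -22431$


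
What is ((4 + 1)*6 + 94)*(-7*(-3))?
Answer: 2604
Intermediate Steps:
((4 + 1)*6 + 94)*(-7*(-3)) = (5*6 + 94)*21 = (30 + 94)*21 = 124*21 = 2604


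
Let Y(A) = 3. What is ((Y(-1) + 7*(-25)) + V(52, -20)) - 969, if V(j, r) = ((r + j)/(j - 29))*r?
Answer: -26883/23 ≈ -1168.8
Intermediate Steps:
V(j, r) = r*(j + r)/(-29 + j) (V(j, r) = ((j + r)/(-29 + j))*r = r*(j + r)/(-29 + j))
((Y(-1) + 7*(-25)) + V(52, -20)) - 969 = ((3 + 7*(-25)) - 20*(52 - 20)/(-29 + 52)) - 969 = ((3 - 175) - 20*32/23) - 969 = (-172 - 20*1/23*32) - 969 = (-172 - 640/23) - 969 = -4596/23 - 969 = -26883/23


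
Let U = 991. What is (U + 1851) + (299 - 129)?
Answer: 3012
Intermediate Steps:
(U + 1851) + (299 - 129) = (991 + 1851) + (299 - 129) = 2842 + 170 = 3012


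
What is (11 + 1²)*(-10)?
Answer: -120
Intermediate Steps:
(11 + 1²)*(-10) = (11 + 1)*(-10) = 12*(-10) = -120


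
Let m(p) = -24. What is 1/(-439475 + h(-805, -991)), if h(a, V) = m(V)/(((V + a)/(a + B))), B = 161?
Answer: -449/197328139 ≈ -2.2754e-6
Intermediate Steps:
h(a, V) = -24*(161 + a)/(V + a) (h(a, V) = -24*(a + 161)/(V + a) = -24*(161 + a)/(V + a))
1/(-439475 + h(-805, -991)) = 1/(-439475 + 24*(-161 - 1*(-805))/(-991 - 805)) = 1/(-439475 + 24*(-161 + 805)/(-1796)) = 1/(-439475 + 24*(-1/1796)*644) = 1/(-439475 - 3864/449) = 1/(-197328139/449) = -449/197328139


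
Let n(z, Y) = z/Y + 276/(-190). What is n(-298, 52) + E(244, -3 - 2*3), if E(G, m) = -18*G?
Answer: -10865983/2470 ≈ -4399.2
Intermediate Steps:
n(z, Y) = -138/95 + z/Y (n(z, Y) = z/Y + 276*(-1/190) = z/Y - 138/95 = -138/95 + z/Y)
n(-298, 52) + E(244, -3 - 2*3) = (-138/95 - 298/52) - 18*244 = (-138/95 - 298*1/52) - 4392 = (-138/95 - 149/26) - 4392 = -17743/2470 - 4392 = -10865983/2470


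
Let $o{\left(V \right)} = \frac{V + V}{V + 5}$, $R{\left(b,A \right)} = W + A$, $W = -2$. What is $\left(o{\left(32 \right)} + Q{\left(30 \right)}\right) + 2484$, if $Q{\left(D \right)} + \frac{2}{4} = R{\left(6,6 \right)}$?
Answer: $\frac{184203}{74} \approx 2489.2$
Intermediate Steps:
$R{\left(b,A \right)} = -2 + A$
$Q{\left(D \right)} = \frac{7}{2}$ ($Q{\left(D \right)} = - \frac{1}{2} + \left(-2 + 6\right) = - \frac{1}{2} + 4 = \frac{7}{2}$)
$o{\left(V \right)} = \frac{2 V}{5 + V}$
$\left(o{\left(32 \right)} + Q{\left(30 \right)}\right) + 2484 = \left(2 \cdot 32 \frac{1}{5 + 32} + \frac{7}{2}\right) + 2484 = \left(2 \cdot 32 \cdot \frac{1}{37} + \frac{7}{2}\right) + 2484 = \left(\frac{64}{37} + \frac{7}{2}\right) + 2484 = \frac{387}{74} + 2484 = \frac{184203}{74}$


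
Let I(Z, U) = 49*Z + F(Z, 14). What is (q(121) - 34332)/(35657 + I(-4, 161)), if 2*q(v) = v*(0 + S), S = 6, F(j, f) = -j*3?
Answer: -33969/35473 ≈ -0.95760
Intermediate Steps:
F(j, f) = -3*j
I(Z, U) = 46*Z (I(Z, U) = 49*Z - 3*Z = 46*Z)
q(v) = 3*v (q(v) = (v*(0 + 6))/2 = (v*6)/2 = (6*v)/2 = 3*v)
(q(121) - 34332)/(35657 + I(-4, 161)) = (3*121 - 34332)/(35657 + 46*(-4)) = (363 - 34332)/(35657 - 184) = -33969/35473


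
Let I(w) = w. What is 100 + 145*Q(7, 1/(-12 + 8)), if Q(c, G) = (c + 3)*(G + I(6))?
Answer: 16875/2 ≈ 8437.5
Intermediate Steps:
Q(c, G) = (3 + c)*(6 + G) (Q(c, G) = (c + 3)*(G + 6) = (3 + c)*(6 + G))
100 + 145*Q(7, 1/(-12 + 8)) = 100 + 145*(18 + 3/(-12 + 8) + 6*7 + 7/(-12 + 8)) = 100 + 145*(18 + 3/(-4) + 42 + 7/(-4)) = 100 + 145*(18 + 3*(-1/4) + 42 - 1/4*7) = 100 + 145*(18 - 3/4 + 42 - 7/4) = 100 + 145*(115/2) = 100 + 16675/2 = 16875/2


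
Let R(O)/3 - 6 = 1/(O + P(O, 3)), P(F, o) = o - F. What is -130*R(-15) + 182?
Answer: -2288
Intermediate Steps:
R(O) = 19 (R(O) = 18 + 3/(O + (3 - O)) = 18 + 3/3 = 18 + 3*(⅓) = 18 + 1 = 19)
-130*R(-15) + 182 = -130*19 + 182 = -2470 + 182 = -2288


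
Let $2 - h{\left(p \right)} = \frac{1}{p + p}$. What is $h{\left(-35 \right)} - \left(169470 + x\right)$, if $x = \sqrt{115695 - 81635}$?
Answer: $- \frac{11862759}{70} - 2 \sqrt{8515} \approx -1.6965 \cdot 10^{5}$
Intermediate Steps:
$x = 2 \sqrt{8515}$ ($x = \sqrt{34060} = 2 \sqrt{8515} \approx 184.55$)
$h{\left(p \right)} = 2 - \frac{1}{2 p}$ ($h{\left(p \right)} = 2 - \frac{1}{p + p} = 2 - \frac{1}{2 p}$)
$h{\left(-35 \right)} - \left(169470 + x\right) = \left(2 - \frac{1}{2 \left(-35\right)}\right) - \left(169470 + 2 \sqrt{8515}\right) = \left(2 - - \frac{1}{70}\right) - \left(169470 + 2 \sqrt{8515}\right) = \left(2 + \frac{1}{70}\right) - \left(169470 + 2 \sqrt{8515}\right) = \frac{141}{70} - \left(169470 + 2 \sqrt{8515}\right) = - \frac{11862759}{70} - 2 \sqrt{8515}$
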